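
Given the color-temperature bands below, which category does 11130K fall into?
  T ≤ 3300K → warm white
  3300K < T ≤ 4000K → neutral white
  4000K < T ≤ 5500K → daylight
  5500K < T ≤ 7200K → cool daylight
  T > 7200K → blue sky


Temperature: 11130K
11130K > 7200K → blue sky
Classification: blue sky


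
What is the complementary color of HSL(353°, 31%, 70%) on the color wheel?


Complement = opposite side of color wheel = hue + 180°
H' = (353 + 180) mod 360 = 173°
S and L unchanged.
= HSL(173°, 31%, 70%)


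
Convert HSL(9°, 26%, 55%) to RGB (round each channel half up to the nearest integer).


H=9°, S=0.26, L=0.55
C = (1-|2L-1|)×S = (1-|0.10|)×0.26 = 0.234
H' = H/60 = 9/60 ≈ 0.1500; X = C×(1-|H' mod 2 - 1|) = 0.0351
m = L - C/2 = 0.55 - 0.117 = 0.433
Sector ⌊H'⌋ = 0 → (R',G',B') = (0.234, 0.0351, 0.0)
RGB = ((R'+m)×255, (G'+m)×255, (B'+m)×255) = (170.085, 119.3655, 110.415)
Round half up → RGB(170, 119, 110)


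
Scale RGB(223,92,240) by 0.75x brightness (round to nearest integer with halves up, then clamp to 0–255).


Multiply each channel by 0.75, round half up, clamp to [0, 255]
R: 223×0.75 = 167.25 → round → 167
G: 92×0.75 = 69
B: 240×0.75 = 180
= RGB(167, 69, 180)


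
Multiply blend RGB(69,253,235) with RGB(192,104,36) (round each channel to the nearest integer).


Multiply: C = A×B/255, rounded to nearest integer
R: 69×192/255 = 13248/255 ≈ 51.953 → 52
G: 253×104/255 = 26312/255 ≈ 103.184 → 103
B: 235×36/255 = 8460/255 ≈ 33.176 → 33
= RGB(52, 103, 33)


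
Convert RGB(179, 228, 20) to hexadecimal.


R = 179 → B3 (hex)
G = 228 → E4 (hex)
B = 20 → 14 (hex)
Hex = #B3E414


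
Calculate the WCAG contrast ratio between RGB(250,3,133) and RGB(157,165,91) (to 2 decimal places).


Linearize each sRGB channel c=v/255: c/12.92 if c ≤ 0.04045 else ((c+0.055)/1.055)^2.4
L = 0.2126×R_lin + 0.7152×G_lin + 0.0722×B_lin
Color 1 (250,3,133):
  R=250: 250/255≈0.9804 > 0.04045 → ((0.9804+0.055)/1.055)^2.4 ≈ 0.95597
  G=3: 3/255≈0.0118 ≤ 0.04045 → 0.0118/12.92 ≈ 0.00091
  B=133: 133/255≈0.5216 > 0.04045 → ((0.5216+0.055)/1.055)^2.4 ≈ 0.23455
  L1 = 0.2126×0.95597 + 0.7152×0.00091 + 0.0722×0.23455 ≈ 0.22083
Color 2 (157,165,91):
  R=157: 157/255≈0.6157 > 0.04045 → ((0.6157+0.055)/1.055)^2.4 ≈ 0.33716
  G=165: 165/255≈0.6471 > 0.04045 → ((0.6471+0.055)/1.055)^2.4 ≈ 0.37626
  B=91: 91/255≈0.3569 > 0.04045 → ((0.3569+0.055)/1.055)^2.4 ≈ 0.10462
  L2 = 0.2126×0.33716 + 0.7152×0.37626 + 0.0722×0.10462 ≈ 0.34834
Lighter = 0.34834, Darker = 0.22083
Ratio = (L_lighter + 0.05) / (L_darker + 0.05)
Ratio = (0.34834 + 0.05) / (0.22083 + 0.05) = 0.39834 / 0.27083 ≈ 1.4708
Ratio ≈ 1.47:1


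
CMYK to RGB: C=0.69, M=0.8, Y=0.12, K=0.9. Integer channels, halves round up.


R = 255 × (1-C) × (1-K) = 255 × 0.31 × 0.10 = 7.905 → 8
G = 255 × (1-M) × (1-K) = 255 × 0.20 × 0.10 = 5.1 → 5
B = 255 × (1-Y) × (1-K) = 255 × 0.88 × 0.10 = 22.44 → 22
= RGB(8, 5, 22)


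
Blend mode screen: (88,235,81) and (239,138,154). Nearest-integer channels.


Screen: C = 255 - (255-A)×(255-B)/255, rounded to nearest integer
R: 255 - (255-88)×(255-239)/255 = 255 - 2672/255 ≈ 255 - 10.478 = 244.522 → 245
G: 255 - (255-235)×(255-138)/255 = 255 - 2340/255 ≈ 255 - 9.176 = 245.824 → 246
B: 255 - (255-81)×(255-154)/255 = 255 - 17574/255 ≈ 255 - 68.918 = 186.082 → 186
= RGB(245, 246, 186)


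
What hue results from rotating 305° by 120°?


New hue = (H + rotation) mod 360
New hue = (305 + 120) mod 360
= 425 mod 360
= 65°


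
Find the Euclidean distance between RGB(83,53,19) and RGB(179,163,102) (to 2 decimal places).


d = √[(R₁-R₂)² + (G₁-G₂)² + (B₁-B₂)²]
d = √[(83-179)² + (53-163)² + (19-102)²]
d = √[9216 + 12100 + 6889]
d = √28205
d ≈ 167.94


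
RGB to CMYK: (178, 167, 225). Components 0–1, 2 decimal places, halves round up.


R'=178/255≈0.6980, G'=167/255≈0.6549, B'=225/255≈0.8824
K = 1 - max(R',G',B') = 1 - 225/255 = 30/255 = 0.11764… → 0.12
(1-R'-K)/(1-K) simplifies to (max-R)/max with max = 225:
C = (225-178)/225 = 47/225 = 0.20888… → 0.21
M = (225-167)/225 = 58/225 = 0.25777… → 0.26
Y = (225-225)/225 = 0/225 = 0 → 0.00
= CMYK(0.21, 0.26, 0.00, 0.12)


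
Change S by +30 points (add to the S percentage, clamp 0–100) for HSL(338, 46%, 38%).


Original S = 46%
Adjustment = +30 percentage points
New S = 46 + (30) = 76
Clamp to [0, 100] → 76
= HSL(338°, 76%, 38%)


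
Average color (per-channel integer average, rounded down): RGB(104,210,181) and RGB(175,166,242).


Midpoint: each channel = ⌊(C₁+C₂)/2⌋
R: ⌊(104+175)/2⌋ = 139
G: ⌊(210+166)/2⌋ = 188
B: ⌊(181+242)/2⌋ = 211
= RGB(139, 188, 211)


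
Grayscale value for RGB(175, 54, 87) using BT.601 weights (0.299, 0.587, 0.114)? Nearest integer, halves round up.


Gray = 0.299×R + 0.587×G + 0.114×B
Gray = 0.299×175 + 0.587×54 + 0.114×87
Gray = 52.325 + 31.698 + 9.918
Gray = 93.941 → round half up → 94
Gray = 94


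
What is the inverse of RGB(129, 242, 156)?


Invert: (255-R, 255-G, 255-B)
R: 255-129 = 126
G: 255-242 = 13
B: 255-156 = 99
= RGB(126, 13, 99)


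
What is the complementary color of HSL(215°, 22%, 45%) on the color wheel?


Complement = opposite side of color wheel = hue + 180°
H' = (215 + 180) mod 360 = 35°
S and L unchanged.
= HSL(35°, 22%, 45%)


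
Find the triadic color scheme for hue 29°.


Triadic: equally spaced at 120° intervals
H1 = 29°
H2 = (29 + 120) mod 360 = 149°
H3 = (29 + 240) mod 360 = 269°
Triadic = 29°, 149°, 269°


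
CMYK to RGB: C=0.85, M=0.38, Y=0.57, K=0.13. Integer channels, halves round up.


R = 255 × (1-C) × (1-K) = 255 × 0.15 × 0.87 = 33.2775 → 33
G = 255 × (1-M) × (1-K) = 255 × 0.62 × 0.87 = 137.547 → 138
B = 255 × (1-Y) × (1-K) = 255 × 0.43 × 0.87 = 95.3955 → 95
= RGB(33, 138, 95)


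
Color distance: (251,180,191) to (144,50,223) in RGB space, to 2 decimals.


d = √[(R₁-R₂)² + (G₁-G₂)² + (B₁-B₂)²]
d = √[(251-144)² + (180-50)² + (191-223)²]
d = √[11449 + 16900 + 1024]
d = √29373
d ≈ 171.39


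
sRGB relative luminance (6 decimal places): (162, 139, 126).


Linearize each channel (sRGB transfer function): c = v/255; c_lin = c/12.92 if c ≤ 0.04045, else ((c+0.055)/1.055)^2.4
  R: 162/255 ≈ 0.635294 > 0.04045 → ((0.635294+0.055)/1.055)^2.4 ≈ 0.361307
  G: 139/255 ≈ 0.545098 > 0.04045 → ((0.545098+0.055)/1.055)^2.4 ≈ 0.258183
  B: 126/255 ≈ 0.494118 > 0.04045 → ((0.494118+0.055)/1.055)^2.4 ≈ 0.208637
R_lin = 0.361307, G_lin = 0.258183, B_lin = 0.208637
L = 0.2126×R + 0.7152×G + 0.0722×B
L = 0.2126×0.361307 + 0.7152×0.258183 + 0.0722×0.208637
L ≈ 0.276530


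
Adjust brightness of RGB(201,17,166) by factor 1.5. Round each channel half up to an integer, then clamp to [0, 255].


Multiply each channel by 1.5, round half up, clamp to [0, 255]
R: 201×1.5 = 301.5 → round → 302 → clamp → 255
G: 17×1.5 = 25.5 → round → 26
B: 166×1.5 = 249
= RGB(255, 26, 249)


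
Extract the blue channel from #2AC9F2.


Color: #2AC9F2
R = 2A = 42
G = C9 = 201
B = F2 = 242
Blue = 242


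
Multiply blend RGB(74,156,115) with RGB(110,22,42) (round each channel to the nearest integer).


Multiply: C = A×B/255, rounded to nearest integer
R: 74×110/255 = 8140/255 ≈ 31.922 → 32
G: 156×22/255 = 3432/255 ≈ 13.459 → 13
B: 115×42/255 = 4830/255 ≈ 18.941 → 19
= RGB(32, 13, 19)


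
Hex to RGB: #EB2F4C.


EB → 235 (R)
2F → 47 (G)
4C → 76 (B)
= RGB(235, 47, 76)


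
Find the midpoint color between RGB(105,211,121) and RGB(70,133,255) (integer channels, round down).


Midpoint: each channel = ⌊(C₁+C₂)/2⌋
R: ⌊(105+70)/2⌋ = 87
G: ⌊(211+133)/2⌋ = 172
B: ⌊(121+255)/2⌋ = 188
= RGB(87, 172, 188)


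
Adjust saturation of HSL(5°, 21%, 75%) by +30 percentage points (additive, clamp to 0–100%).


Original S = 21%
Adjustment = +30 percentage points
New S = 21 + (30) = 51
Clamp to [0, 100] → 51
= HSL(5°, 51%, 75%)


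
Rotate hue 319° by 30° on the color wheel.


New hue = (H + rotation) mod 360
New hue = (319 + 30) mod 360
= 349 mod 360
= 349°


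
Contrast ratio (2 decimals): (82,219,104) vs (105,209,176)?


Linearize each sRGB channel c=v/255: c/12.92 if c ≤ 0.04045 else ((c+0.055)/1.055)^2.4
L = 0.2126×R_lin + 0.7152×G_lin + 0.0722×B_lin
Color 1 (82,219,104):
  R=82: 82/255≈0.3216 > 0.04045 → ((0.3216+0.055)/1.055)^2.4 ≈ 0.08438
  G=219: 219/255≈0.8588 > 0.04045 → ((0.8588+0.055)/1.055)^2.4 ≈ 0.70838
  B=104: 104/255≈0.4078 > 0.04045 → ((0.4078+0.055)/1.055)^2.4 ≈ 0.13843
  L1 = 0.2126×0.08438 + 0.7152×0.70838 + 0.0722×0.13843 ≈ 0.53456
Color 2 (105,209,176):
  R=105: 105/255≈0.4118 > 0.04045 → ((0.4118+0.055)/1.055)^2.4 ≈ 0.14126
  G=209: 209/255≈0.8196 > 0.04045 → ((0.8196+0.055)/1.055)^2.4 ≈ 0.63760
  B=176: 176/255≈0.6902 > 0.04045 → ((0.6902+0.055)/1.055)^2.4 ≈ 0.43415
  L2 = 0.2126×0.14126 + 0.7152×0.63760 + 0.0722×0.43415 ≈ 0.51739
Lighter = 0.53456, Darker = 0.51739
Ratio = (L_lighter + 0.05) / (L_darker + 0.05)
Ratio = (0.53456 + 0.05) / (0.51739 + 0.05) = 0.58456 / 0.56739 ≈ 1.0303
Ratio ≈ 1.03:1


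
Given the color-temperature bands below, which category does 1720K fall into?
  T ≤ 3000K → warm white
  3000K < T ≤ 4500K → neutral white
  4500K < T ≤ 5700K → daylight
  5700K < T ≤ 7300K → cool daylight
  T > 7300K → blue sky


Temperature: 1720K
1720K ≤ 3000K → warm white
Classification: warm white


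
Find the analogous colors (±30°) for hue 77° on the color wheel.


Base hue: 77°
Left analog: (77 - 30) mod 360 = 47°
Right analog: (77 + 30) mod 360 = 107°
Analogous hues = 47° and 107°


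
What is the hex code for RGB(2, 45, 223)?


R = 2 → 02 (hex)
G = 45 → 2D (hex)
B = 223 → DF (hex)
Hex = #022DDF


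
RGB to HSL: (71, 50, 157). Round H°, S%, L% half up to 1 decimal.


Normalize: R'=71/255≈0.2784, G'=50/255≈0.1961, B'=157/255≈0.6157
Max=157/255, Min=50/255, Δ=Max-Min=107/255
L = (Max+Min)/2 = (157+50)/510 = 207/510 = 0.40588… → L = 40.6%
L ≤ 0.5 → S = Δ/(Max+Min) = 107/(157+50) = 107/207 = 0.51690… → S = 51.7%
(the 1/255 factors cancel in S and H, so raw channel differences can be used)
Max is B' → H = 60 × ((R-G)/Δ + 4) = 60 × ((71-50)/107 + 4)
  21/107 + 4 = 0.1962… + 4 = 4.1962…
  H = 60 × 4.1962… = 251.775…° → H = 251.8°
= HSL(251.8°, 51.7%, 40.6%)


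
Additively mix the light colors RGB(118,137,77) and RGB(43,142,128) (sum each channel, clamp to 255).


Additive: each channel = min(255, C₁+C₂)
R: 118+43 = 161 → 161
G: 137+142 = 279 → 255
B: 77+128 = 205 → 205
= RGB(161, 255, 205)


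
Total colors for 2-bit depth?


Colors = 2^bits = 2^2
= 4 colors


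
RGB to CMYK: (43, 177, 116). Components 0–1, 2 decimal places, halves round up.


R'=43/255≈0.1686, G'=177/255≈0.6941, B'=116/255≈0.4549
K = 1 - max(R',G',B') = 1 - 177/255 = 78/255 = 0.30588… → 0.31
(1-R'-K)/(1-K) simplifies to (max-R)/max with max = 177:
C = (177-43)/177 = 134/177 = 0.75706… → 0.76
M = (177-177)/177 = 0/177 = 0 → 0.00
Y = (177-116)/177 = 61/177 = 0.34463… → 0.34
= CMYK(0.76, 0.00, 0.34, 0.31)


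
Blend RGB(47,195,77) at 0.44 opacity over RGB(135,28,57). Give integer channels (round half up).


C = α×F + (1-α)×B, with 1-α = 0.56
R: 0.44×47 + 0.56×135 = 20.68 + 75.60 = 96.28 → 96
G: 0.44×195 + 0.56×28 = 85.80 + 15.68 = 101.48 → 101
B: 0.44×77 + 0.56×57 = 33.88 + 31.92 = 65.80 → 66
= RGB(96, 101, 66)


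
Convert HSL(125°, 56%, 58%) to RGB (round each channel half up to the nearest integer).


H=125°, S=0.56, L=0.58
C = (1-|2L-1|)×S = (1-|0.16|)×0.56 = 0.4704
H' = H/60 = 125/60 ≈ 2.0833; X = C×(1-|H' mod 2 - 1|) = 0.0392
m = L - C/2 = 0.58 - 0.2352 = 0.3448
Sector ⌊H'⌋ = 2 → (R',G',B') = (0.0, 0.4704, 0.0392)
RGB = ((R'+m)×255, (G'+m)×255, (B'+m)×255) = (87.924, 207.876, 97.92)
Round half up → RGB(88, 208, 98)


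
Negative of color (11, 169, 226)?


Invert: (255-R, 255-G, 255-B)
R: 255-11 = 244
G: 255-169 = 86
B: 255-226 = 29
= RGB(244, 86, 29)


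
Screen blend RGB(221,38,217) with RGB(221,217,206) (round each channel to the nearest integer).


Screen: C = 255 - (255-A)×(255-B)/255, rounded to nearest integer
R: 255 - (255-221)×(255-221)/255 = 255 - 1156/255 ≈ 255 - 4.533 = 250.467 → 250
G: 255 - (255-38)×(255-217)/255 = 255 - 8246/255 ≈ 255 - 32.337 = 222.663 → 223
B: 255 - (255-217)×(255-206)/255 = 255 - 1862/255 ≈ 255 - 7.302 = 247.698 → 248
= RGB(250, 223, 248)


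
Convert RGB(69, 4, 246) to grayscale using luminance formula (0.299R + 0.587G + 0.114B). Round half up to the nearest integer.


Gray = 0.299×R + 0.587×G + 0.114×B
Gray = 0.299×69 + 0.587×4 + 0.114×246
Gray = 20.631 + 2.348 + 28.044
Gray = 51.023 → round half up → 51
Gray = 51


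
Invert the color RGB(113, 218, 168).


Invert: (255-R, 255-G, 255-B)
R: 255-113 = 142
G: 255-218 = 37
B: 255-168 = 87
= RGB(142, 37, 87)


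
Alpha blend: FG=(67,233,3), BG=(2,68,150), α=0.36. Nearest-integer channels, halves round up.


C = α×F + (1-α)×B, with 1-α = 0.64
R: 0.36×67 + 0.64×2 = 24.12 + 1.28 = 25.40 → 25
G: 0.36×233 + 0.64×68 = 83.88 + 43.52 = 127.40 → 127
B: 0.36×3 + 0.64×150 = 1.08 + 96.00 = 97.08 → 97
= RGB(25, 127, 97)


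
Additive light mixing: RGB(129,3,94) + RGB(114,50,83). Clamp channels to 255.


Additive: each channel = min(255, C₁+C₂)
R: 129+114 = 243 → 243
G: 3+50 = 53 → 53
B: 94+83 = 177 → 177
= RGB(243, 53, 177)


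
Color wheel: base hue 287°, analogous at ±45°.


Base hue: 287°
Left analog: (287 - 45) mod 360 = 242°
Right analog: (287 + 45) mod 360 = 332°
Analogous hues = 242° and 332°


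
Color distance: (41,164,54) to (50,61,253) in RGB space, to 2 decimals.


d = √[(R₁-R₂)² + (G₁-G₂)² + (B₁-B₂)²]
d = √[(41-50)² + (164-61)² + (54-253)²]
d = √[81 + 10609 + 39601]
d = √50291
d ≈ 224.26


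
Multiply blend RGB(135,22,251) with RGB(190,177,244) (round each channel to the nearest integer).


Multiply: C = A×B/255, rounded to nearest integer
R: 135×190/255 = 25650/255 ≈ 100.588 → 101
G: 22×177/255 = 3894/255 ≈ 15.271 → 15
B: 251×244/255 = 61244/255 ≈ 240.173 → 240
= RGB(101, 15, 240)


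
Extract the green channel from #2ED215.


Color: #2ED215
R = 2E = 46
G = D2 = 210
B = 15 = 21
Green = 210


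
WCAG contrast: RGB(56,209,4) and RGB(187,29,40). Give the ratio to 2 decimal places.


Linearize each sRGB channel c=v/255: c/12.92 if c ≤ 0.04045 else ((c+0.055)/1.055)^2.4
L = 0.2126×R_lin + 0.7152×G_lin + 0.0722×B_lin
Color 1 (56,209,4):
  R=56: 56/255≈0.2196 > 0.04045 → ((0.2196+0.055)/1.055)^2.4 ≈ 0.03955
  G=209: 209/255≈0.8196 > 0.04045 → ((0.8196+0.055)/1.055)^2.4 ≈ 0.63760
  B=4: 4/255≈0.0157 ≤ 0.04045 → 0.0157/12.92 ≈ 0.00121
  L1 = 0.2126×0.03955 + 0.7152×0.63760 + 0.0722×0.00121 ≈ 0.46450
Color 2 (187,29,40):
  R=187: 187/255≈0.7333 > 0.04045 → ((0.7333+0.055)/1.055)^2.4 ≈ 0.49693
  G=29: 29/255≈0.1137 > 0.04045 → ((0.1137+0.055)/1.055)^2.4 ≈ 0.01229
  B=40: 40/255≈0.1569 > 0.04045 → ((0.1569+0.055)/1.055)^2.4 ≈ 0.02122
  L2 = 0.2126×0.49693 + 0.7152×0.01229 + 0.0722×0.02122 ≈ 0.11597
Lighter = 0.46450, Darker = 0.11597
Ratio = (L_lighter + 0.05) / (L_darker + 0.05)
Ratio = (0.46450 + 0.05) / (0.11597 + 0.05) = 0.51450 / 0.16597 ≈ 3.1000
Ratio ≈ 3.10:1


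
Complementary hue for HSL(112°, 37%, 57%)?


Complement = opposite side of color wheel = hue + 180°
H' = (112 + 180) mod 360 = 292°
S and L unchanged.
= HSL(292°, 37%, 57%)


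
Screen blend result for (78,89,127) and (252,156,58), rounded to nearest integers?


Screen: C = 255 - (255-A)×(255-B)/255, rounded to nearest integer
R: 255 - (255-78)×(255-252)/255 = 255 - 531/255 ≈ 255 - 2.082 = 252.918 → 253
G: 255 - (255-89)×(255-156)/255 = 255 - 16434/255 ≈ 255 - 64.447 = 190.553 → 191
B: 255 - (255-127)×(255-58)/255 = 255 - 25216/255 ≈ 255 - 98.886 = 156.114 → 156
= RGB(253, 191, 156)


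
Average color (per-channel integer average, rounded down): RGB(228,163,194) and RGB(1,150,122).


Midpoint: each channel = ⌊(C₁+C₂)/2⌋
R: ⌊(228+1)/2⌋ = 114
G: ⌊(163+150)/2⌋ = 156
B: ⌊(194+122)/2⌋ = 158
= RGB(114, 156, 158)


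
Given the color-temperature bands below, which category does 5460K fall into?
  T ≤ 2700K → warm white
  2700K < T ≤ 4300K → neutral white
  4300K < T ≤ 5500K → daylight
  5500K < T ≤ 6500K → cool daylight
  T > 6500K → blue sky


Temperature: 5460K
4300K < 5460K ≤ 5500K → daylight
Classification: daylight


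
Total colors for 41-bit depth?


Colors = 2^bits = 2^41
= 2,199,023,255,552 colors


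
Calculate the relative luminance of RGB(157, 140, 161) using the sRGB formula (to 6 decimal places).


Linearize each channel (sRGB transfer function): c = v/255; c_lin = c/12.92 if c ≤ 0.04045, else ((c+0.055)/1.055)^2.4
  R: 157/255 ≈ 0.615686 > 0.04045 → ((0.615686+0.055)/1.055)^2.4 ≈ 0.337164
  G: 140/255 ≈ 0.549020 > 0.04045 → ((0.549020+0.055)/1.055)^2.4 ≈ 0.262251
  B: 161/255 ≈ 0.631373 > 0.04045 → ((0.631373+0.055)/1.055)^2.4 ≈ 0.356400
R_lin = 0.337164, G_lin = 0.262251, B_lin = 0.356400
L = 0.2126×R + 0.7152×G + 0.0722×B
L = 0.2126×0.337164 + 0.7152×0.262251 + 0.0722×0.356400
L ≈ 0.284975


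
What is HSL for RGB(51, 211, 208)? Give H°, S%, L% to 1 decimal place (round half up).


Normalize: R'=51/255≈0.2000, G'=211/255≈0.8275, B'=208/255≈0.8157
Max=211/255, Min=51/255, Δ=Max-Min=160/255
L = (Max+Min)/2 = (211+51)/510 = 262/510 = 0.51372… → L = 51.4%
L > 0.5 → S = Δ/(2-Max-Min) = 160/(510-211-51) = 160/248 = 0.64516… → S = 64.5%
(the 1/255 factors cancel in S and H, so raw channel differences can be used)
Max is G' → H = 60 × ((B-R)/Δ + 2) = 60 × ((208-51)/160 + 2)
  157/160 + 2 = 0.9812… + 2 = 2.9812…
  H = 60 × 2.9812… = 178.875° → H = 178.9°
= HSL(178.9°, 64.5%, 51.4%)


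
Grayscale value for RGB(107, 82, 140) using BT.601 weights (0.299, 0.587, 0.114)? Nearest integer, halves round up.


Gray = 0.299×R + 0.587×G + 0.114×B
Gray = 0.299×107 + 0.587×82 + 0.114×140
Gray = 31.993 + 48.134 + 15.960
Gray = 96.087 → round half up → 96
Gray = 96


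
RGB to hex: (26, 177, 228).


R = 26 → 1A (hex)
G = 177 → B1 (hex)
B = 228 → E4 (hex)
Hex = #1AB1E4


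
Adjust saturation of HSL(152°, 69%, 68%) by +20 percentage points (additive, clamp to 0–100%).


Original S = 69%
Adjustment = +20 percentage points
New S = 69 + (20) = 89
Clamp to [0, 100] → 89
= HSL(152°, 89%, 68%)


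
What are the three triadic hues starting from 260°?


Triadic: equally spaced at 120° intervals
H1 = 260°
H2 = (260 + 120) mod 360 = 20°
H3 = (260 + 240) mod 360 = 140°
Triadic = 260°, 20°, 140°


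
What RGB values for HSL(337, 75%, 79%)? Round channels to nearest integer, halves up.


H=337°, S=0.75, L=0.79
C = (1-|2L-1|)×S = (1-|0.58|)×0.75 = 0.315
H' = H/60 = 337/60 ≈ 5.6167; X = C×(1-|H' mod 2 - 1|) = 0.12075
m = L - C/2 = 0.79 - 0.1575 = 0.6325
Sector ⌊H'⌋ = 5 → (R',G',B') = (0.315, 0.0, 0.12075)
RGB = ((R'+m)×255, (G'+m)×255, (B'+m)×255) = (241.6125, 161.2875, 192.07875)
Round half up → RGB(242, 161, 192)


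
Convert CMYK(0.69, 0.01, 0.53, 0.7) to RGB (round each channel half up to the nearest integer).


R = 255 × (1-C) × (1-K) = 255 × 0.31 × 0.30 = 23.715 → 24
G = 255 × (1-M) × (1-K) = 255 × 0.99 × 0.30 = 75.735 → 76
B = 255 × (1-Y) × (1-K) = 255 × 0.47 × 0.30 = 35.955 → 36
= RGB(24, 76, 36)


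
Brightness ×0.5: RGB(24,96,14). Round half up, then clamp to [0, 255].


Multiply each channel by 0.5, round half up, clamp to [0, 255]
R: 24×0.5 = 12
G: 96×0.5 = 48
B: 14×0.5 = 7
= RGB(12, 48, 7)


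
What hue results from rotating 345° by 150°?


New hue = (H + rotation) mod 360
New hue = (345 + 150) mod 360
= 495 mod 360
= 135°


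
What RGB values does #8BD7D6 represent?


8B → 139 (R)
D7 → 215 (G)
D6 → 214 (B)
= RGB(139, 215, 214)


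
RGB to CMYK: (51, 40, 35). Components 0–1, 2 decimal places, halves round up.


R'=51/255≈0.2000, G'=40/255≈0.1569, B'=35/255≈0.1373
K = 1 - max(R',G',B') = 1 - 51/255 = 204/255 = 0.8 → 0.80
(1-R'-K)/(1-K) simplifies to (max-R)/max with max = 51:
C = (51-51)/51 = 0/51 = 0 → 0.00
M = (51-40)/51 = 11/51 = 0.21568… → 0.22
Y = (51-35)/51 = 16/51 = 0.31372… → 0.31
= CMYK(0.00, 0.22, 0.31, 0.80)


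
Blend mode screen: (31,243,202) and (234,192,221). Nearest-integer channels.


Screen: C = 255 - (255-A)×(255-B)/255, rounded to nearest integer
R: 255 - (255-31)×(255-234)/255 = 255 - 4704/255 ≈ 255 - 18.447 = 236.553 → 237
G: 255 - (255-243)×(255-192)/255 = 255 - 756/255 ≈ 255 - 2.965 = 252.035 → 252
B: 255 - (255-202)×(255-221)/255 = 255 - 1802/255 ≈ 255 - 7.067 = 247.933 → 248
= RGB(237, 252, 248)


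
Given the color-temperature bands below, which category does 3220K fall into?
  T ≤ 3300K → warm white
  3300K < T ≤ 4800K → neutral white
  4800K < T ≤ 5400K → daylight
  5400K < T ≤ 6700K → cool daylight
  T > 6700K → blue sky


Temperature: 3220K
3220K ≤ 3300K → warm white
Classification: warm white


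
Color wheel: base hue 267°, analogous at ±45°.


Base hue: 267°
Left analog: (267 - 45) mod 360 = 222°
Right analog: (267 + 45) mod 360 = 312°
Analogous hues = 222° and 312°


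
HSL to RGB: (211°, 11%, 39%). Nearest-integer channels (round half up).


H=211°, S=0.11, L=0.39
C = (1-|2L-1|)×S = (1-|-0.22|)×0.11 = 0.0858
H' = H/60 = 211/60 ≈ 3.5167; X = C×(1-|H' mod 2 - 1|) = 0.04147
m = L - C/2 = 0.39 - 0.0429 = 0.3471
Sector ⌊H'⌋ = 3 → (R',G',B') = (0.0, 0.04147, 0.0858)
RGB = ((R'+m)×255, (G'+m)×255, (B'+m)×255) = (88.5105, 99.08535, 110.3895)
Round half up → RGB(89, 99, 110)


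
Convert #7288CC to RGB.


72 → 114 (R)
88 → 136 (G)
CC → 204 (B)
= RGB(114, 136, 204)


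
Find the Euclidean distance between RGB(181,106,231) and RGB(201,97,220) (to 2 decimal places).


d = √[(R₁-R₂)² + (G₁-G₂)² + (B₁-B₂)²]
d = √[(181-201)² + (106-97)² + (231-220)²]
d = √[400 + 81 + 121]
d = √602
d ≈ 24.54


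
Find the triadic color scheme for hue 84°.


Triadic: equally spaced at 120° intervals
H1 = 84°
H2 = (84 + 120) mod 360 = 204°
H3 = (84 + 240) mod 360 = 324°
Triadic = 84°, 204°, 324°


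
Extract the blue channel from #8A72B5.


Color: #8A72B5
R = 8A = 138
G = 72 = 114
B = B5 = 181
Blue = 181


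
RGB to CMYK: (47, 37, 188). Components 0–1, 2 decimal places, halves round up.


R'=47/255≈0.1843, G'=37/255≈0.1451, B'=188/255≈0.7373
K = 1 - max(R',G',B') = 1 - 188/255 = 67/255 = 0.26274… → 0.26
(1-R'-K)/(1-K) simplifies to (max-R)/max with max = 188:
C = (188-47)/188 = 141/188 = 0.75 → 0.75
M = (188-37)/188 = 151/188 = 0.80319… → 0.80
Y = (188-188)/188 = 0/188 = 0 → 0.00
= CMYK(0.75, 0.80, 0.00, 0.26)


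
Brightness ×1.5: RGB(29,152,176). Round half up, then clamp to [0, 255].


Multiply each channel by 1.5, round half up, clamp to [0, 255]
R: 29×1.5 = 43.5 → round → 44
G: 152×1.5 = 228
B: 176×1.5 = 264 → clamp → 255
= RGB(44, 228, 255)


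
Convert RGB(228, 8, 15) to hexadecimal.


R = 228 → E4 (hex)
G = 8 → 08 (hex)
B = 15 → 0F (hex)
Hex = #E4080F


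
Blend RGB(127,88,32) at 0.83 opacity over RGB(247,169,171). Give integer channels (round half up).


C = α×F + (1-α)×B, with 1-α = 0.17
R: 0.83×127 + 0.17×247 = 105.41 + 41.99 = 147.40 → 147
G: 0.83×88 + 0.17×169 = 73.04 + 28.73 = 101.77 → 102
B: 0.83×32 + 0.17×171 = 26.56 + 29.07 = 55.63 → 56
= RGB(147, 102, 56)


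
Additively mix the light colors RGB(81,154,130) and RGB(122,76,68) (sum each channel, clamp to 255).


Additive: each channel = min(255, C₁+C₂)
R: 81+122 = 203 → 203
G: 154+76 = 230 → 230
B: 130+68 = 198 → 198
= RGB(203, 230, 198)


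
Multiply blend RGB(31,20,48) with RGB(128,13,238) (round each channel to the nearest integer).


Multiply: C = A×B/255, rounded to nearest integer
R: 31×128/255 = 3968/255 ≈ 15.561 → 16
G: 20×13/255 = 260/255 ≈ 1.020 → 1
B: 48×238/255 = 11424/255 ≈ 44.800 → 45
= RGB(16, 1, 45)


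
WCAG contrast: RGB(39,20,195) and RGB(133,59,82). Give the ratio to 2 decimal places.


Linearize each sRGB channel c=v/255: c/12.92 if c ≤ 0.04045 else ((c+0.055)/1.055)^2.4
L = 0.2126×R_lin + 0.7152×G_lin + 0.0722×B_lin
Color 1 (39,20,195):
  R=39: 39/255≈0.1529 > 0.04045 → ((0.1529+0.055)/1.055)^2.4 ≈ 0.02029
  G=20: 20/255≈0.0784 > 0.04045 → ((0.0784+0.055)/1.055)^2.4 ≈ 0.00700
  B=195: 195/255≈0.7647 > 0.04045 → ((0.7647+0.055)/1.055)^2.4 ≈ 0.54572
  L1 = 0.2126×0.02029 + 0.7152×0.00700 + 0.0722×0.54572 ≈ 0.04872
Color 2 (133,59,82):
  R=133: 133/255≈0.5216 > 0.04045 → ((0.5216+0.055)/1.055)^2.4 ≈ 0.23455
  G=59: 59/255≈0.2314 > 0.04045 → ((0.2314+0.055)/1.055)^2.4 ≈ 0.04374
  B=82: 82/255≈0.3216 > 0.04045 → ((0.3216+0.055)/1.055)^2.4 ≈ 0.08438
  L2 = 0.2126×0.23455 + 0.7152×0.04374 + 0.0722×0.08438 ≈ 0.08724
Lighter = 0.08724, Darker = 0.04872
Ratio = (L_lighter + 0.05) / (L_darker + 0.05)
Ratio = (0.08724 + 0.05) / (0.04872 + 0.05) = 0.13724 / 0.09872 ≈ 1.3902
Ratio ≈ 1.39:1


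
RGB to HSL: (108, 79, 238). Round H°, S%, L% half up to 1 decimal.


Normalize: R'=108/255≈0.4235, G'=79/255≈0.3098, B'=238/255≈0.9333
Max=238/255, Min=79/255, Δ=Max-Min=159/255
L = (Max+Min)/2 = (238+79)/510 = 317/510 = 0.62156… → L = 62.2%
L > 0.5 → S = Δ/(2-Max-Min) = 159/(510-238-79) = 159/193 = 0.82383… → S = 82.4%
(the 1/255 factors cancel in S and H, so raw channel differences can be used)
Max is B' → H = 60 × ((R-G)/Δ + 4) = 60 × ((108-79)/159 + 4)
  29/159 + 4 = 0.1823… + 4 = 4.1823…
  H = 60 × 4.1823… = 250.943…° → H = 250.9°
= HSL(250.9°, 82.4%, 62.2%)


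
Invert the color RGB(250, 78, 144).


Invert: (255-R, 255-G, 255-B)
R: 255-250 = 5
G: 255-78 = 177
B: 255-144 = 111
= RGB(5, 177, 111)


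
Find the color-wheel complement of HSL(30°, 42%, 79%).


Complement = opposite side of color wheel = hue + 180°
H' = (30 + 180) mod 360 = 210°
S and L unchanged.
= HSL(210°, 42%, 79%)


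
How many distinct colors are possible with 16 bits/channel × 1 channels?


Total bits = 16 bits/channel × 1 channels = 16 bits
Distinct colors = 2^16
= 65,536 colors


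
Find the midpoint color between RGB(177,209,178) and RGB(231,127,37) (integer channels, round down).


Midpoint: each channel = ⌊(C₁+C₂)/2⌋
R: ⌊(177+231)/2⌋ = 204
G: ⌊(209+127)/2⌋ = 168
B: ⌊(178+37)/2⌋ = 107
= RGB(204, 168, 107)


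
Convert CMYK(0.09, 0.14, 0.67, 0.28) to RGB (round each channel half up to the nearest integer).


R = 255 × (1-C) × (1-K) = 255 × 0.91 × 0.72 = 167.076 → 167
G = 255 × (1-M) × (1-K) = 255 × 0.86 × 0.72 = 157.896 → 158
B = 255 × (1-Y) × (1-K) = 255 × 0.33 × 0.72 = 60.588 → 61
= RGB(167, 158, 61)


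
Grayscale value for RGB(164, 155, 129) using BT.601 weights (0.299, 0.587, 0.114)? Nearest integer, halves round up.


Gray = 0.299×R + 0.587×G + 0.114×B
Gray = 0.299×164 + 0.587×155 + 0.114×129
Gray = 49.036 + 90.985 + 14.706
Gray = 154.727 → round half up → 155
Gray = 155


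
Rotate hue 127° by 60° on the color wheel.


New hue = (H + rotation) mod 360
New hue = (127 + 60) mod 360
= 187 mod 360
= 187°


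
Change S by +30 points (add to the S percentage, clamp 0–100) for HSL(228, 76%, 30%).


Original S = 76%
Adjustment = +30 percentage points
New S = 76 + (30) = 106
Clamp to [0, 100] → 100
= HSL(228°, 100%, 30%)


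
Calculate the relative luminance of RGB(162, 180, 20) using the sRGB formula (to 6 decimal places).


Linearize each channel (sRGB transfer function): c = v/255; c_lin = c/12.92 if c ≤ 0.04045, else ((c+0.055)/1.055)^2.4
  R: 162/255 ≈ 0.635294 > 0.04045 → ((0.635294+0.055)/1.055)^2.4 ≈ 0.361307
  G: 180/255 ≈ 0.705882 > 0.04045 → ((0.705882+0.055)/1.055)^2.4 ≈ 0.456411
  B: 20/255 ≈ 0.078431 > 0.04045 → ((0.078431+0.055)/1.055)^2.4 ≈ 0.006995
R_lin = 0.361307, G_lin = 0.456411, B_lin = 0.006995
L = 0.2126×R + 0.7152×G + 0.0722×B
L = 0.2126×0.361307 + 0.7152×0.456411 + 0.0722×0.006995
L ≈ 0.403744


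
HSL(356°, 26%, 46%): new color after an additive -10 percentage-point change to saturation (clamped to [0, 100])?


Original S = 26%
Adjustment = -10 percentage points
New S = 26 + (-10) = 16
Clamp to [0, 100] → 16
= HSL(356°, 16%, 46%)


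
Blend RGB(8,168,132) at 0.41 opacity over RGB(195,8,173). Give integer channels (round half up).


C = α×F + (1-α)×B, with 1-α = 0.59
R: 0.41×8 + 0.59×195 = 3.28 + 115.05 = 118.33 → 118
G: 0.41×168 + 0.59×8 = 68.88 + 4.72 = 73.60 → 74
B: 0.41×132 + 0.59×173 = 54.12 + 102.07 = 156.19 → 156
= RGB(118, 74, 156)


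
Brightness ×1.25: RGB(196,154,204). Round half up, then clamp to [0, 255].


Multiply each channel by 1.25, round half up, clamp to [0, 255]
R: 196×1.25 = 245
G: 154×1.25 = 192.5 → round → 193
B: 204×1.25 = 255
= RGB(245, 193, 255)


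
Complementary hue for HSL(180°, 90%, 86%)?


Complement = opposite side of color wheel = hue + 180°
H' = (180 + 180) mod 360 = 0°
S and L unchanged.
= HSL(0°, 90%, 86%)


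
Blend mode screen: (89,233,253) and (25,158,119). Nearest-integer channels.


Screen: C = 255 - (255-A)×(255-B)/255, rounded to nearest integer
R: 255 - (255-89)×(255-25)/255 = 255 - 38180/255 ≈ 255 - 149.725 = 105.275 → 105
G: 255 - (255-233)×(255-158)/255 = 255 - 2134/255 ≈ 255 - 8.369 = 246.631 → 247
B: 255 - (255-253)×(255-119)/255 = 255 - 272/255 ≈ 255 - 1.067 = 253.933 → 254
= RGB(105, 247, 254)


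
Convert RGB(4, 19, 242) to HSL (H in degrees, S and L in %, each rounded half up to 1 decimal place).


Normalize: R'=4/255≈0.0157, G'=19/255≈0.0745, B'=242/255≈0.9490
Max=242/255, Min=4/255, Δ=Max-Min=238/255
L = (Max+Min)/2 = (242+4)/510 = 246/510 = 0.48235… → L = 48.2%
L ≤ 0.5 → S = Δ/(Max+Min) = 238/(242+4) = 238/246 = 0.96747… → S = 96.7%
(the 1/255 factors cancel in S and H, so raw channel differences can be used)
Max is B' → H = 60 × ((R-G)/Δ + 4) = 60 × ((4-19)/238 + 4)
  -15/238 + 4 = -0.0630… + 4 = 3.9369…
  H = 60 × 3.9369… = 236.218…° → H = 236.2°
= HSL(236.2°, 96.7%, 48.2%)


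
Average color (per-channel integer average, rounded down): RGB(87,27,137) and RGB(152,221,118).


Midpoint: each channel = ⌊(C₁+C₂)/2⌋
R: ⌊(87+152)/2⌋ = 119
G: ⌊(27+221)/2⌋ = 124
B: ⌊(137+118)/2⌋ = 127
= RGB(119, 124, 127)


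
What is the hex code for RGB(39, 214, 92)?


R = 39 → 27 (hex)
G = 214 → D6 (hex)
B = 92 → 5C (hex)
Hex = #27D65C


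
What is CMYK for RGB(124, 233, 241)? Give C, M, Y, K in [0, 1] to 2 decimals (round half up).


R'=124/255≈0.4863, G'=233/255≈0.9137, B'=241/255≈0.9451
K = 1 - max(R',G',B') = 1 - 241/255 = 14/255 = 0.05490… → 0.05
(1-R'-K)/(1-K) simplifies to (max-R)/max with max = 241:
C = (241-124)/241 = 117/241 = 0.48547… → 0.49
M = (241-233)/241 = 8/241 = 0.03319… → 0.03
Y = (241-241)/241 = 0/241 = 0 → 0.00
= CMYK(0.49, 0.03, 0.00, 0.05)


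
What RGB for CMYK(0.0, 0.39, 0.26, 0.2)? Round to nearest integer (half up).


R = 255 × (1-C) × (1-K) = 255 × 1.00 × 0.80 = 204
G = 255 × (1-M) × (1-K) = 255 × 0.61 × 0.80 = 124.44 → 124
B = 255 × (1-Y) × (1-K) = 255 × 0.74 × 0.80 = 150.96 → 151
= RGB(204, 124, 151)


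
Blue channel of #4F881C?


Color: #4F881C
R = 4F = 79
G = 88 = 136
B = 1C = 28
Blue = 28


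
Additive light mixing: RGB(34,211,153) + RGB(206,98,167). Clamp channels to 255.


Additive: each channel = min(255, C₁+C₂)
R: 34+206 = 240 → 240
G: 211+98 = 309 → 255
B: 153+167 = 320 → 255
= RGB(240, 255, 255)


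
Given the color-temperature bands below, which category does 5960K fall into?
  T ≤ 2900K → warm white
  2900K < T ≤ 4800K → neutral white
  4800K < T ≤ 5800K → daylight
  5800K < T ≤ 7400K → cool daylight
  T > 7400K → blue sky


Temperature: 5960K
5800K < 5960K ≤ 7400K → cool daylight
Classification: cool daylight


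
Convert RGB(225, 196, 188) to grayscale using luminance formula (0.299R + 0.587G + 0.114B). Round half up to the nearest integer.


Gray = 0.299×R + 0.587×G + 0.114×B
Gray = 0.299×225 + 0.587×196 + 0.114×188
Gray = 67.275 + 115.052 + 21.432
Gray = 203.759 → round half up → 204
Gray = 204


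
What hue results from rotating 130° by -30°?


New hue = (H + rotation) mod 360
New hue = (130 -30) mod 360
= 100 mod 360
= 100°


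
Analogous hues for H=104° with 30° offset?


Base hue: 104°
Left analog: (104 - 30) mod 360 = 74°
Right analog: (104 + 30) mod 360 = 134°
Analogous hues = 74° and 134°


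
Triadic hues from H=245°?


Triadic: equally spaced at 120° intervals
H1 = 245°
H2 = (245 + 120) mod 360 = 5°
H3 = (245 + 240) mod 360 = 125°
Triadic = 245°, 5°, 125°


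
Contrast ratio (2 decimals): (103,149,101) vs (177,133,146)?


Linearize each sRGB channel c=v/255: c/12.92 if c ≤ 0.04045 else ((c+0.055)/1.055)^2.4
L = 0.2126×R_lin + 0.7152×G_lin + 0.0722×B_lin
Color 1 (103,149,101):
  R=103: 103/255≈0.4039 > 0.04045 → ((0.4039+0.055)/1.055)^2.4 ≈ 0.13563
  G=149: 149/255≈0.5843 > 0.04045 → ((0.5843+0.055)/1.055)^2.4 ≈ 0.30054
  B=101: 101/255≈0.3961 > 0.04045 → ((0.3961+0.055)/1.055)^2.4 ≈ 0.13014
  L1 = 0.2126×0.13563 + 0.7152×0.30054 + 0.0722×0.13014 ≈ 0.25318
Color 2 (177,133,146):
  R=177: 177/255≈0.6941 > 0.04045 → ((0.6941+0.055)/1.055)^2.4 ≈ 0.43966
  G=133: 133/255≈0.5216 > 0.04045 → ((0.5216+0.055)/1.055)^2.4 ≈ 0.23455
  B=146: 146/255≈0.5725 > 0.04045 → ((0.5725+0.055)/1.055)^2.4 ≈ 0.28744
  L2 = 0.2126×0.43966 + 0.7152×0.23455 + 0.0722×0.28744 ≈ 0.28197
Lighter = 0.28197, Darker = 0.25318
Ratio = (L_lighter + 0.05) / (L_darker + 0.05)
Ratio = (0.28197 + 0.05) / (0.25318 + 0.05) = 0.33197 / 0.30318 ≈ 1.0950
Ratio ≈ 1.09:1


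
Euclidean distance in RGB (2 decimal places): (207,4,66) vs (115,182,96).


d = √[(R₁-R₂)² + (G₁-G₂)² + (B₁-B₂)²]
d = √[(207-115)² + (4-182)² + (66-96)²]
d = √[8464 + 31684 + 900]
d = √41048
d ≈ 202.60


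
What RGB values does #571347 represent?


57 → 87 (R)
13 → 19 (G)
47 → 71 (B)
= RGB(87, 19, 71)


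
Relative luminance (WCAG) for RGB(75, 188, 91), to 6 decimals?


Linearize each channel (sRGB transfer function): c = v/255; c_lin = c/12.92 if c ≤ 0.04045, else ((c+0.055)/1.055)^2.4
  R: 75/255 ≈ 0.294118 > 0.04045 → ((0.294118+0.055)/1.055)^2.4 ≈ 0.070360
  G: 188/255 ≈ 0.737255 > 0.04045 → ((0.737255+0.055)/1.055)^2.4 ≈ 0.502886
  B: 91/255 ≈ 0.356863 > 0.04045 → ((0.356863+0.055)/1.055)^2.4 ≈ 0.104616
R_lin = 0.070360, G_lin = 0.502886, B_lin = 0.104616
L = 0.2126×R + 0.7152×G + 0.0722×B
L = 0.2126×0.070360 + 0.7152×0.502886 + 0.0722×0.104616
L ≈ 0.382176


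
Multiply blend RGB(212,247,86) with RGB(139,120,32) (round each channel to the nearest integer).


Multiply: C = A×B/255, rounded to nearest integer
R: 212×139/255 = 29468/255 ≈ 115.561 → 116
G: 247×120/255 = 29640/255 ≈ 116.235 → 116
B: 86×32/255 = 2752/255 ≈ 10.792 → 11
= RGB(116, 116, 11)


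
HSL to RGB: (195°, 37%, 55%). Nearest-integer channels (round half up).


H=195°, S=0.37, L=0.55
C = (1-|2L-1|)×S = (1-|0.10|)×0.37 = 0.333
H' = H/60 = 195/60 ≈ 3.2500; X = C×(1-|H' mod 2 - 1|) = 0.24975
m = L - C/2 = 0.55 - 0.1665 = 0.3835
Sector ⌊H'⌋ = 3 → (R',G',B') = (0.0, 0.24975, 0.333)
RGB = ((R'+m)×255, (G'+m)×255, (B'+m)×255) = (97.7925, 161.47875, 182.7075)
Round half up → RGB(98, 161, 183)


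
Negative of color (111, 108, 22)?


Invert: (255-R, 255-G, 255-B)
R: 255-111 = 144
G: 255-108 = 147
B: 255-22 = 233
= RGB(144, 147, 233)


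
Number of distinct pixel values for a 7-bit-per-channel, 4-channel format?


Total bits = 7 bits/channel × 4 channels = 28 bits
Distinct pixel values = 2^28
= 268,435,456 pixel values


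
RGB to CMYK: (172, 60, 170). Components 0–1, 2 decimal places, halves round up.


R'=172/255≈0.6745, G'=60/255≈0.2353, B'=170/255≈0.6667
K = 1 - max(R',G',B') = 1 - 172/255 = 83/255 = 0.32549… → 0.33
(1-R'-K)/(1-K) simplifies to (max-R)/max with max = 172:
C = (172-172)/172 = 0/172 = 0 → 0.00
M = (172-60)/172 = 112/172 = 0.65116… → 0.65
Y = (172-170)/172 = 2/172 = 0.01162… → 0.01
= CMYK(0.00, 0.65, 0.01, 0.33)


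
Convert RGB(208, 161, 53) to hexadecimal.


R = 208 → D0 (hex)
G = 161 → A1 (hex)
B = 53 → 35 (hex)
Hex = #D0A135


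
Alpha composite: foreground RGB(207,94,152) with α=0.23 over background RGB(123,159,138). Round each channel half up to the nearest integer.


C = α×F + (1-α)×B, with 1-α = 0.77
R: 0.23×207 + 0.77×123 = 47.61 + 94.71 = 142.32 → 142
G: 0.23×94 + 0.77×159 = 21.62 + 122.43 = 144.05 → 144
B: 0.23×152 + 0.77×138 = 34.96 + 106.26 = 141.22 → 141
= RGB(142, 144, 141)


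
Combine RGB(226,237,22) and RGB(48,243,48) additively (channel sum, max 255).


Additive: each channel = min(255, C₁+C₂)
R: 226+48 = 274 → 255
G: 237+243 = 480 → 255
B: 22+48 = 70 → 70
= RGB(255, 255, 70)


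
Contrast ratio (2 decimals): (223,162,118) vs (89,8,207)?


Linearize each sRGB channel c=v/255: c/12.92 if c ≤ 0.04045 else ((c+0.055)/1.055)^2.4
L = 0.2126×R_lin + 0.7152×G_lin + 0.0722×B_lin
Color 1 (223,162,118):
  R=223: 223/255≈0.8745 > 0.04045 → ((0.8745+0.055)/1.055)^2.4 ≈ 0.73791
  G=162: 162/255≈0.6353 > 0.04045 → ((0.6353+0.055)/1.055)^2.4 ≈ 0.36131
  B=118: 118/255≈0.4627 > 0.04045 → ((0.4627+0.055)/1.055)^2.4 ≈ 0.18116
  L1 = 0.2126×0.73791 + 0.7152×0.36131 + 0.0722×0.18116 ≈ 0.42837
Color 2 (89,8,207):
  R=89: 89/255≈0.3490 > 0.04045 → ((0.3490+0.055)/1.055)^2.4 ≈ 0.09990
  G=8: 8/255≈0.0314 ≤ 0.04045 → 0.0314/12.92 ≈ 0.00243
  B=207: 207/255≈0.8118 > 0.04045 → ((0.8118+0.055)/1.055)^2.4 ≈ 0.62396
  L2 = 0.2126×0.09990 + 0.7152×0.00243 + 0.0722×0.62396 ≈ 0.06803
Lighter = 0.42837, Darker = 0.06803
Ratio = (L_lighter + 0.05) / (L_darker + 0.05)
Ratio = (0.42837 + 0.05) / (0.06803 + 0.05) = 0.47837 / 0.11803 ≈ 4.0531
Ratio ≈ 4.05:1


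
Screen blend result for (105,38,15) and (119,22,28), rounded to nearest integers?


Screen: C = 255 - (255-A)×(255-B)/255, rounded to nearest integer
R: 255 - (255-105)×(255-119)/255 = 255 - 20400/255 ≈ 255 - 80.000 = 175.000 → 175
G: 255 - (255-38)×(255-22)/255 = 255 - 50561/255 ≈ 255 - 198.278 = 56.722 → 57
B: 255 - (255-15)×(255-28)/255 = 255 - 54480/255 ≈ 255 - 213.647 = 41.353 → 41
= RGB(175, 57, 41)


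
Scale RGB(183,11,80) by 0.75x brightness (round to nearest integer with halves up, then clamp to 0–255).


Multiply each channel by 0.75, round half up, clamp to [0, 255]
R: 183×0.75 = 137.25 → round → 137
G: 11×0.75 = 8.25 → round → 8
B: 80×0.75 = 60
= RGB(137, 8, 60)


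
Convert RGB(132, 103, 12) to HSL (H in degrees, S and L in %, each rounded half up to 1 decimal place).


Normalize: R'=132/255≈0.5176, G'=103/255≈0.4039, B'=12/255≈0.0471
Max=132/255, Min=12/255, Δ=Max-Min=120/255
L = (Max+Min)/2 = (132+12)/510 = 144/510 = 0.28235… → L = 28.2%
L ≤ 0.5 → S = Δ/(Max+Min) = 120/(132+12) = 120/144 = 0.83333… → S = 83.3%
(the 1/255 factors cancel in S and H, so raw channel differences can be used)
Max is R' → H = 60 × (((G-B)/Δ) mod 6) = 60 × (((103-12)/120) mod 6)
  91/120 = 0.7583…
  H = 60 × 0.7583… = 45.5° → H = 45.5°
= HSL(45.5°, 83.3%, 28.2%)
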